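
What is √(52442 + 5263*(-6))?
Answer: 8*√326 ≈ 144.44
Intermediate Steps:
√(52442 + 5263*(-6)) = √(52442 - 31578) = √20864 = 8*√326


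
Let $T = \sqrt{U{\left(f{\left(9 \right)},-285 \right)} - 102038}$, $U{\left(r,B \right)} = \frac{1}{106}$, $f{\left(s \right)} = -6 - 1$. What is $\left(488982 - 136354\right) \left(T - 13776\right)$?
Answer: $-4857803328 + \frac{176314 i \sqrt{1146498862}}{53} \approx -4.8578 \cdot 10^{9} + 1.1264 \cdot 10^{8} i$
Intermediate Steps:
$f{\left(s \right)} = -7$ ($f{\left(s \right)} = -6 - 1 = -7$)
$U{\left(r,B \right)} = \frac{1}{106}$
$T = \frac{i \sqrt{1146498862}}{106}$ ($T = \sqrt{\frac{1}{106} - 102038} = \sqrt{- \frac{10816027}{106}} = \frac{i \sqrt{1146498862}}{106} \approx 319.43 i$)
$\left(488982 - 136354\right) \left(T - 13776\right) = \left(488982 - 136354\right) \left(\frac{i \sqrt{1146498862}}{106} - 13776\right) = 352628 \left(-13776 + \frac{i \sqrt{1146498862}}{106}\right) = -4857803328 + \frac{176314 i \sqrt{1146498862}}{53}$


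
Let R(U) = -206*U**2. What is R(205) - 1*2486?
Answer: -8659636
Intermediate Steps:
R(205) - 1*2486 = -206*205**2 - 1*2486 = -206*42025 - 2486 = -8657150 - 2486 = -8659636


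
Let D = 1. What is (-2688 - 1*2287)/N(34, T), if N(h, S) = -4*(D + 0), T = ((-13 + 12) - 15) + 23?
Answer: 4975/4 ≈ 1243.8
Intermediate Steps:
T = 7 (T = (-1 - 15) + 23 = -16 + 23 = 7)
N(h, S) = -4 (N(h, S) = -4*(1 + 0) = -4*1 = -4)
(-2688 - 1*2287)/N(34, T) = (-2688 - 1*2287)/(-4) = (-2688 - 2287)*(-1/4) = -4975*(-1/4) = 4975/4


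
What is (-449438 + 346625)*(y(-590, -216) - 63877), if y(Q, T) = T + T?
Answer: 6611801217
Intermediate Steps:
y(Q, T) = 2*T
(-449438 + 346625)*(y(-590, -216) - 63877) = (-449438 + 346625)*(2*(-216) - 63877) = -102813*(-432 - 63877) = -102813*(-64309) = 6611801217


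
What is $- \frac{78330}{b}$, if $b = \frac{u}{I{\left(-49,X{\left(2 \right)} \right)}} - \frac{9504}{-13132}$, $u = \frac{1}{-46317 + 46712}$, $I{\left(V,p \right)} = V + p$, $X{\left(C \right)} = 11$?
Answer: $- \frac{3859932423900}{35660477} \approx -1.0824 \cdot 10^{5}$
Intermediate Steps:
$u = \frac{1}{395} \approx 0.0025316$
$b = \frac{35660477}{49277830}$ ($b = \frac{1}{395 \left(-49 + 11\right)} - \frac{9504}{-13132} = \frac{1}{395 \left(-38\right)} - - \frac{2376}{3283} = \frac{1}{395} \left(- \frac{1}{38}\right) + \frac{2376}{3283} = - \frac{1}{15010} + \frac{2376}{3283} = \frac{35660477}{49277830} \approx 0.72366$)
$- \frac{78330}{b} = - \frac{78330}{\frac{35660477}{49277830}} = \left(-78330\right) \frac{49277830}{35660477} = - \frac{3859932423900}{35660477}$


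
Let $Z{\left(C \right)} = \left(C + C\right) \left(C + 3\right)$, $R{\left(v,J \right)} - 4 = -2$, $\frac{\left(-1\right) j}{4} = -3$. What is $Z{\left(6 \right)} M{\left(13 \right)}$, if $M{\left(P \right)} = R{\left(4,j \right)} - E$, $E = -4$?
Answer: $648$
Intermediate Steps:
$j = 12$ ($j = \left(-4\right) \left(-3\right) = 12$)
$R{\left(v,J \right)} = 2$ ($R{\left(v,J \right)} = 4 - 2 = 2$)
$Z{\left(C \right)} = 2 C \left(3 + C\right)$
$M{\left(P \right)} = 6$ ($M{\left(P \right)} = 2 - -4 = 2 + 4 = 6$)
$Z{\left(6 \right)} M{\left(13 \right)} = 2 \cdot 6 \left(3 + 6\right) 6 = 2 \cdot 6 \cdot 9 \cdot 6 = 108 \cdot 6 = 648$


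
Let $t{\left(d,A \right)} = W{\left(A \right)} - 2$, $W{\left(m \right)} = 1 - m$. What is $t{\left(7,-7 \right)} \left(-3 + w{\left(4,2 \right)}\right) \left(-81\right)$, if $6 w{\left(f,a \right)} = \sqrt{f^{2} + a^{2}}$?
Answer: $1458 - 162 \sqrt{5} \approx 1095.8$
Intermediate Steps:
$t{\left(d,A \right)} = -1 - A$ ($t{\left(d,A \right)} = \left(1 - A\right) - 2 = -1 - A$)
$w{\left(f,a \right)} = \frac{\sqrt{a^{2} + f^{2}}}{6}$ ($w{\left(f,a \right)} = \frac{\sqrt{f^{2} + a^{2}}}{6} = \frac{\sqrt{a^{2} + f^{2}}}{6}$)
$t{\left(7,-7 \right)} \left(-3 + w{\left(4,2 \right)}\right) \left(-81\right) = \left(-1 - -7\right) \left(-3 + \frac{\sqrt{2^{2} + 4^{2}}}{6}\right) \left(-81\right) = \left(-1 + 7\right) \left(-3 + \frac{\sqrt{4 + 16}}{6}\right) \left(-81\right) = 6 \left(-3 + \frac{\sqrt{20}}{6}\right) \left(-81\right) = 6 \left(-3 + \frac{2 \sqrt{5}}{6}\right) \left(-81\right) = 6 \left(-3 + \frac{\sqrt{5}}{3}\right) \left(-81\right) = \left(-18 + 2 \sqrt{5}\right) \left(-81\right) = 1458 - 162 \sqrt{5}$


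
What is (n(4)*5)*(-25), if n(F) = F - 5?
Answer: 125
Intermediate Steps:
n(F) = -5 + F
(n(4)*5)*(-25) = ((-5 + 4)*5)*(-25) = -1*5*(-25) = -5*(-25) = 125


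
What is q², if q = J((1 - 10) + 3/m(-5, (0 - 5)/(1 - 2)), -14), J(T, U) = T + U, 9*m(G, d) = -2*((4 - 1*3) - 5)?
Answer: 24649/64 ≈ 385.14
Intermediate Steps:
m(G, d) = 8/9 (m(G, d) = (-2*((4 - 1*3) - 5))/9 = (-2*((4 - 3) - 5))/9 = (-2*(1 - 5))/9 = (-2*(-4))/9 = (⅑)*8 = 8/9)
q = -157/8 (q = ((1 - 10) + 3/(8/9)) - 14 = (-9 + 3*(9/8)) - 14 = (-9 + 27/8) - 14 = -45/8 - 14 = -157/8 ≈ -19.625)
q² = (-157/8)² = 24649/64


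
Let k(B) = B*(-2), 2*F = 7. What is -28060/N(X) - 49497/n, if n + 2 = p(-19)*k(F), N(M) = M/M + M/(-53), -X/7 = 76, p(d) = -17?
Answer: -346933/117 ≈ -2965.2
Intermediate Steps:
F = 7/2 (F = (½)*7 = 7/2 ≈ 3.5000)
X = -532 (X = -7*76 = -532)
N(M) = 1 - M/53 (N(M) = 1 + M*(-1/53) = 1 - M/53)
k(B) = -2*B
n = 117 (n = -2 - (-34)*7/2 = -2 - 17*(-7) = -2 + 119 = 117)
-28060/N(X) - 49497/n = -28060/(1 - 1/53*(-532)) - 49497/117 = -28060/(1 + 532/53) - 49497*1/117 = -28060/585/53 - 16499/39 = -28060*53/585 - 16499/39 = -297436/117 - 16499/39 = -346933/117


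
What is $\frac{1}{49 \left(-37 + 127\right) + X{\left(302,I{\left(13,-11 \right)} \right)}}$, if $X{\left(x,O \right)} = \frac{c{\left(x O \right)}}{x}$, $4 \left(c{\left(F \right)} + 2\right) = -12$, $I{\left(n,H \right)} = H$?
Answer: $\frac{302}{1331815} \approx 0.00022676$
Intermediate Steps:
$c{\left(F \right)} = -5$ ($c{\left(F \right)} = -2 + \frac{1}{4} \left(-12\right) = -2 - 3 = -5$)
$X{\left(x,O \right)} = - \frac{5}{x}$
$\frac{1}{49 \left(-37 + 127\right) + X{\left(302,I{\left(13,-11 \right)} \right)}} = \frac{1}{49 \left(-37 + 127\right) - \frac{5}{302}} = \frac{1}{49 \cdot 90 - \frac{5}{302}} = \frac{1}{4410 - \frac{5}{302}} = \frac{1}{\frac{1331815}{302}} = \frac{302}{1331815}$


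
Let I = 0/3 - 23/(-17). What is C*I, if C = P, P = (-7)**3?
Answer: -7889/17 ≈ -464.06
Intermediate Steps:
P = -343
I = 23/17 (I = 0*(1/3) - 23*(-1/17) = 0 + 23/17 = 23/17 ≈ 1.3529)
C = -343
C*I = -343*23/17 = -7889/17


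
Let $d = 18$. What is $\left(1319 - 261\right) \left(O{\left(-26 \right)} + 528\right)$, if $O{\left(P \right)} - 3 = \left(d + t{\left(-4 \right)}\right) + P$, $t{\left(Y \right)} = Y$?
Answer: $549102$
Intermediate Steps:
$O{\left(P \right)} = 17 + P$ ($O{\left(P \right)} = 3 + \left(\left(18 - 4\right) + P\right) = 3 + \left(14 + P\right) = 17 + P$)
$\left(1319 - 261\right) \left(O{\left(-26 \right)} + 528\right) = \left(1319 - 261\right) \left(\left(17 - 26\right) + 528\right) = 1058 \left(-9 + 528\right) = 1058 \cdot 519 = 549102$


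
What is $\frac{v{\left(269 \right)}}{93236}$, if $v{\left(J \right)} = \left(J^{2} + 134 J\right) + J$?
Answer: $\frac{27169}{23309} \approx 1.1656$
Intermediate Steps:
$v{\left(J \right)} = J^{2} + 135 J$
$\frac{v{\left(269 \right)}}{93236} = \frac{269 \left(135 + 269\right)}{93236} = 269 \cdot 404 \cdot \frac{1}{93236} = 108676 \cdot \frac{1}{93236} = \frac{27169}{23309}$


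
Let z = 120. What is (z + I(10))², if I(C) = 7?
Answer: 16129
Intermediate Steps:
(z + I(10))² = (120 + 7)² = 127² = 16129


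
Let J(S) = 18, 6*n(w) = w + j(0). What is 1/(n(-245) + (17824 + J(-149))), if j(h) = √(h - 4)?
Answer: 640842/11407735253 - 12*I/11407735253 ≈ 5.6176e-5 - 1.0519e-9*I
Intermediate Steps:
j(h) = √(-4 + h)
n(w) = I/3 + w/6 (n(w) = (w + √(-4 + 0))/6 = (w + √(-4))/6 = (w + 2*I)/6 = I/3 + w/6)
1/(n(-245) + (17824 + J(-149))) = 1/((I/3 + (⅙)*(-245)) + (17824 + 18)) = 1/((I/3 - 245/6) + 17842) = 1/((-245/6 + I/3) + 17842) = 1/(106807/6 + I/3) = 36*(106807/6 - I/3)/11407735253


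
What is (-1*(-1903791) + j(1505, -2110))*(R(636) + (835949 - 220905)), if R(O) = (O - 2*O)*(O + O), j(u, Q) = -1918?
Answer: -368864464604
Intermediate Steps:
R(O) = -2*O² (R(O) = (-O)*(2*O) = -2*O²)
(-1*(-1903791) + j(1505, -2110))*(R(636) + (835949 - 220905)) = (-1*(-1903791) - 1918)*(-2*636² + (835949 - 220905)) = (1903791 - 1918)*(-2*404496 + 615044) = 1901873*(-808992 + 615044) = 1901873*(-193948) = -368864464604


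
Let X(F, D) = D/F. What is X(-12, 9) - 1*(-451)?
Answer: 1801/4 ≈ 450.25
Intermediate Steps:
X(-12, 9) - 1*(-451) = 9/(-12) - 1*(-451) = 9*(-1/12) + 451 = -¾ + 451 = 1801/4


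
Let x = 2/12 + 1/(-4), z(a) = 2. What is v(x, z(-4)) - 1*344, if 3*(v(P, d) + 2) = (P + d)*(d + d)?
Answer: -3091/9 ≈ -343.44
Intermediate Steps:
x = -1/12 (x = 2*(1/12) + 1*(-1/4) = 1/6 - 1/4 = -1/12 ≈ -0.083333)
v(P, d) = -2 + 2*d*(P + d)/3 (v(P, d) = -2 + ((P + d)*(d + d))/3 = -2 + ((P + d)*(2*d))/3 = -2 + (2*d*(P + d))/3 = -2 + 2*d*(P + d)/3)
v(x, z(-4)) - 1*344 = (-2 + (2/3)*2**2 + (2/3)*(-1/12)*2) - 1*344 = (-2 + (2/3)*4 - 1/9) - 344 = (-2 + 8/3 - 1/9) - 344 = 5/9 - 344 = -3091/9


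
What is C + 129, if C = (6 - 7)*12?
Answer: 117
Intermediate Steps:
C = -12 (C = -1*12 = -12)
C + 129 = -12 + 129 = 117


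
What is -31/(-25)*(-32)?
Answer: -992/25 ≈ -39.680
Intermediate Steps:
-31/(-25)*(-32) = -31*(-1/25)*(-32) = (31/25)*(-32) = -992/25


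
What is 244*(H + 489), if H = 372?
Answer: 210084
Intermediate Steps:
244*(H + 489) = 244*(372 + 489) = 244*861 = 210084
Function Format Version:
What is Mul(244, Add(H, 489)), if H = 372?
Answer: 210084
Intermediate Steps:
Mul(244, Add(H, 489)) = Mul(244, Add(372, 489)) = Mul(244, 861) = 210084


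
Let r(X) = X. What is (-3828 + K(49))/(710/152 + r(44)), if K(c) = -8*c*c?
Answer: -1750736/3699 ≈ -473.30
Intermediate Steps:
K(c) = -8*c²
(-3828 + K(49))/(710/152 + r(44)) = (-3828 - 8*49²)/(710/152 + 44) = (-3828 - 8*2401)/(710*(1/152) + 44) = (-3828 - 19208)/(355/76 + 44) = -23036/3699/76 = -23036*76/3699 = -1750736/3699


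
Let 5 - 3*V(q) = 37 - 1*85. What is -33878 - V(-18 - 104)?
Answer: -101687/3 ≈ -33896.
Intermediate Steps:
V(q) = 53/3 (V(q) = 5/3 - (37 - 1*85)/3 = 5/3 - (37 - 85)/3 = 5/3 - ⅓*(-48) = 5/3 + 16 = 53/3)
-33878 - V(-18 - 104) = -33878 - 1*53/3 = -33878 - 53/3 = -101687/3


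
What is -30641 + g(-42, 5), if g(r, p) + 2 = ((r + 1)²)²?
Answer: 2795118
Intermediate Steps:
g(r, p) = -2 + (1 + r)⁴ (g(r, p) = -2 + ((r + 1)²)² = -2 + ((1 + r)²)² = -2 + (1 + r)⁴)
-30641 + g(-42, 5) = -30641 + (-2 + (1 - 42)⁴) = -30641 + (-2 + (-41)⁴) = -30641 + (-2 + 2825761) = -30641 + 2825759 = 2795118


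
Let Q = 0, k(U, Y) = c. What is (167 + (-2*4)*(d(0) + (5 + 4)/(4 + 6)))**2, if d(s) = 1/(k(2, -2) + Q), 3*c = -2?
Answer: 737881/25 ≈ 29515.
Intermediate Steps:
c = -2/3 (c = (1/3)*(-2) = -2/3 ≈ -0.66667)
k(U, Y) = -2/3
d(s) = -3/2 (d(s) = 1/(-2/3 + 0) = 1/(-2/3) = -3/2)
(167 + (-2*4)*(d(0) + (5 + 4)/(4 + 6)))**2 = (167 + (-2*4)*(-3/2 + (5 + 4)/(4 + 6)))**2 = (167 - 8*(-3/2 + 9/10))**2 = (167 - 8*(-3/5))**2 = (167 + 24/5)**2 = (859/5)**2 = 737881/25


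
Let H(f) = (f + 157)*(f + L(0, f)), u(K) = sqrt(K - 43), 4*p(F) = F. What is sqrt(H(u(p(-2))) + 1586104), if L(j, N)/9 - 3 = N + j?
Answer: sqrt(6359632 + 3194*I*sqrt(174))/2 ≈ 1260.9 + 4.1767*I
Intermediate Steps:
p(F) = F/4
L(j, N) = 27 + 9*N + 9*j (L(j, N) = 27 + 9*(N + j) = 27 + (9*N + 9*j) = 27 + 9*N + 9*j)
u(K) = sqrt(-43 + K)
H(f) = (27 + 10*f)*(157 + f) (H(f) = (f + 157)*(f + (27 + 9*f + 9*0)) = (157 + f)*(f + (27 + 9*f + 0)) = (157 + f)*(f + (27 + 9*f)) = (157 + f)*(27 + 10*f) = (27 + 10*f)*(157 + f))
sqrt(H(u(p(-2))) + 1586104) = sqrt((4239 + 10*(sqrt(-43 + (1/4)*(-2)))**2 + 1597*sqrt(-43 + (1/4)*(-2))) + 1586104) = sqrt((4239 + 10*(sqrt(-43 - 1/2))**2 + 1597*sqrt(-43 - 1/2)) + 1586104) = sqrt((4239 + 10*(sqrt(-87/2))**2 + 1597*sqrt(-87/2)) + 1586104) = sqrt((4239 + 10*(I*sqrt(174)/2)**2 + 1597*(I*sqrt(174)/2)) + 1586104) = sqrt((4239 + 10*(-87/2) + 1597*I*sqrt(174)/2) + 1586104) = sqrt((4239 - 435 + 1597*I*sqrt(174)/2) + 1586104) = sqrt((3804 + 1597*I*sqrt(174)/2) + 1586104) = sqrt(1589908 + 1597*I*sqrt(174)/2)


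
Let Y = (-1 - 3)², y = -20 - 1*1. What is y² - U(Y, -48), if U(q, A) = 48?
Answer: 393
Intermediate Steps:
y = -21 (y = -20 - 1 = -21)
Y = 16 (Y = (-4)² = 16)
y² - U(Y, -48) = (-21)² - 1*48 = 441 - 48 = 393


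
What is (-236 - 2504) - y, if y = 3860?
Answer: -6600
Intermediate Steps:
(-236 - 2504) - y = (-236 - 2504) - 1*3860 = -2740 - 3860 = -6600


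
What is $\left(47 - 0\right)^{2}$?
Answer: $2209$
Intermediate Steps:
$\left(47 - 0\right)^{2} = \left(47 + \left(-15 + 15\right)\right)^{2} = \left(47 + 0\right)^{2} = 47^{2} = 2209$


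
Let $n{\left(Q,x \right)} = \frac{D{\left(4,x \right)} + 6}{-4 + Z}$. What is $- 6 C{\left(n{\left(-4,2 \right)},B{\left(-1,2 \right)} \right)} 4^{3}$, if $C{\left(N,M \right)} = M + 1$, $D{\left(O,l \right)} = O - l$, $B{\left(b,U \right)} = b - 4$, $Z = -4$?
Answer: $1536$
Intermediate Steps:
$B{\left(b,U \right)} = -4 + b$ ($B{\left(b,U \right)} = b - 4 = -4 + b$)
$n{\left(Q,x \right)} = - \frac{5}{4} + \frac{x}{8}$ ($n{\left(Q,x \right)} = \frac{\left(4 - x\right) + 6}{-4 - 4} = \frac{10 - x}{-8} = \left(10 - x\right) \left(- \frac{1}{8}\right) = - \frac{5}{4} + \frac{x}{8}$)
$C{\left(N,M \right)} = 1 + M$
$- 6 C{\left(n{\left(-4,2 \right)},B{\left(-1,2 \right)} \right)} 4^{3} = - 6 \left(1 - 5\right) 4^{3} = - 6 \left(1 - 5\right) 64 = \left(-6\right) \left(-4\right) 64 = 24 \cdot 64 = 1536$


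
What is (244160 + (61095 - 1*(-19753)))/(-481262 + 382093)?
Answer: -325008/99169 ≈ -3.2773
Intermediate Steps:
(244160 + (61095 - 1*(-19753)))/(-481262 + 382093) = (244160 + (61095 + 19753))/(-99169) = (244160 + 80848)*(-1/99169) = 325008*(-1/99169) = -325008/99169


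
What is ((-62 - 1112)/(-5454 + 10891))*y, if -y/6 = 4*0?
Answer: 0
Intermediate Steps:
y = 0 (y = -24*0 = -6*0 = 0)
((-62 - 1112)/(-5454 + 10891))*y = ((-62 - 1112)/(-5454 + 10891))*0 = -1174/5437*0 = 0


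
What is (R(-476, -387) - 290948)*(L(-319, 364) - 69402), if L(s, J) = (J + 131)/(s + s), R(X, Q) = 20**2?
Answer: 584780293914/29 ≈ 2.0165e+10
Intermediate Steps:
R(X, Q) = 400
L(s, J) = (131 + J)/(2*s) (L(s, J) = (131 + J)/((2*s)) = (131 + J)*(1/(2*s)) = (131 + J)/(2*s))
(R(-476, -387) - 290948)*(L(-319, 364) - 69402) = (400 - 290948)*((1/2)*(131 + 364)/(-319) - 69402) = -290548*((1/2)*(-1/319)*495 - 69402) = -290548*(-45/58 - 69402) = -290548*(-4025361/58) = 584780293914/29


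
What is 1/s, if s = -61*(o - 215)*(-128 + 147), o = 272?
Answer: -1/66063 ≈ -1.5137e-5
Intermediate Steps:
s = -66063 (s = -61*(272 - 215)*(-128 + 147) = -3477*19 = -61*1083 = -66063)
1/s = 1/(-66063) = -1/66063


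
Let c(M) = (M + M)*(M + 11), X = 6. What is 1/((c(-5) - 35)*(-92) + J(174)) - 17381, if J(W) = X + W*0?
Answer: -152014225/8746 ≈ -17381.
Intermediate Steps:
c(M) = 2*M*(11 + M) (c(M) = (2*M)*(11 + M) = 2*M*(11 + M))
J(W) = 6 (J(W) = 6 + W*0 = 6 + 0 = 6)
1/((c(-5) - 35)*(-92) + J(174)) - 17381 = 1/((2*(-5)*(11 - 5) - 35)*(-92) + 6) - 17381 = 1/((2*(-5)*6 - 35)*(-92) + 6) - 17381 = 1/((-60 - 35)*(-92) + 6) - 17381 = 1/(-95*(-92) + 6) - 17381 = 1/(8740 + 6) - 17381 = 1/8746 - 17381 = -152014225/8746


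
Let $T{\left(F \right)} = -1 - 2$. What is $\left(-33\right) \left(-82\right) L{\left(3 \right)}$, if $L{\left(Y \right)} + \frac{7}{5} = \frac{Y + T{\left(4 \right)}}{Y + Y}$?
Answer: $- \frac{18942}{5} \approx -3788.4$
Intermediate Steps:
$T{\left(F \right)} = -3$
$L{\left(Y \right)} = - \frac{7}{5} + \frac{-3 + Y}{2 Y}$ ($L{\left(Y \right)} = - \frac{7}{5} + \frac{Y - 3}{Y + Y} = - \frac{7}{5} + \frac{-3 + Y}{2 Y}$)
$\left(-33\right) \left(-82\right) L{\left(3 \right)} = \left(-33\right) \left(-82\right) \frac{3 \left(-5 - 9\right)}{10 \cdot 3} = 2706 \cdot \frac{3}{10} \cdot \frac{1}{3} \left(-5 - 9\right) = 2706 \cdot \frac{3}{10} \cdot \frac{1}{3} \left(-14\right) = 2706 \left(- \frac{7}{5}\right) = - \frac{18942}{5}$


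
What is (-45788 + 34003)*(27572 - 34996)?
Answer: 87491840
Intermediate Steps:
(-45788 + 34003)*(27572 - 34996) = -11785*(-7424) = 87491840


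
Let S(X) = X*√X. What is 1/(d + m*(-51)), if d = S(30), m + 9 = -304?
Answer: 5321/84930123 - 10*√30/84930123 ≈ 6.2007e-5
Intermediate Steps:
m = -313 (m = -9 - 304 = -313)
S(X) = X^(3/2)
d = 30*√30 (d = 30^(3/2) = 30*√30 ≈ 164.32)
1/(d + m*(-51)) = 1/(30*√30 - 313*(-51)) = 1/(30*√30 + 15963) = 1/(15963 + 30*√30)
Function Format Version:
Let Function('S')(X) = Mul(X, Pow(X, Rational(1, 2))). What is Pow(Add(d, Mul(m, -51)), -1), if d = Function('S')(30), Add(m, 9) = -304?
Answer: Add(Rational(5321, 84930123), Mul(Rational(-10, 84930123), Pow(30, Rational(1, 2)))) ≈ 6.2007e-5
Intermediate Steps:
m = -313 (m = Add(-9, -304) = -313)
Function('S')(X) = Pow(X, Rational(3, 2))
d = Mul(30, Pow(30, Rational(1, 2))) (d = Pow(30, Rational(3, 2)) = Mul(30, Pow(30, Rational(1, 2))) ≈ 164.32)
Pow(Add(d, Mul(m, -51)), -1) = Pow(Add(Mul(30, Pow(30, Rational(1, 2))), Mul(-313, -51)), -1) = Pow(Add(Mul(30, Pow(30, Rational(1, 2))), 15963), -1) = Pow(Add(15963, Mul(30, Pow(30, Rational(1, 2)))), -1)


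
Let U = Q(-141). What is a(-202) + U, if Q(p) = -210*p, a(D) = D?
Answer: 29408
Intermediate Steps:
U = 29610 (U = -210*(-141) = 29610)
a(-202) + U = -202 + 29610 = 29408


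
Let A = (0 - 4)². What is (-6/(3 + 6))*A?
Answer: -32/3 ≈ -10.667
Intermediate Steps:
A = 16 (A = (-4)² = 16)
(-6/(3 + 6))*A = -6/(3 + 6)*16 = -6/9*16 = -6*⅑*16 = -⅔*16 = -32/3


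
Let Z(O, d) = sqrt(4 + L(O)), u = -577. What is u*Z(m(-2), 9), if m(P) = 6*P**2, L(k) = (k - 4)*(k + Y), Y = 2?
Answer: -1154*sqrt(131) ≈ -13208.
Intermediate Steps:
L(k) = (-4 + k)*(2 + k) (L(k) = (k - 4)*(k + 2) = (-4 + k)*(2 + k))
Z(O, d) = sqrt(-4 + O**2 - 2*O) (Z(O, d) = sqrt(4 + (-8 + O**2 - 2*O)) = sqrt(-4 + O**2 - 2*O))
u*Z(m(-2), 9) = -577*sqrt(-4 + (6*(-2)**2)**2 - 12*(-2)**2) = -577*sqrt(-4 + (6*4)**2 - 12*4) = -577*sqrt(-4 + 24**2 - 2*24) = -577*sqrt(-4 + 576 - 48) = -1154*sqrt(131)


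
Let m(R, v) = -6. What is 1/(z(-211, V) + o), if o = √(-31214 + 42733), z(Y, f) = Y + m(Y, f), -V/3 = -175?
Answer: -217/35570 - √11519/35570 ≈ -0.0091180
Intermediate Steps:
V = 525 (V = -3*(-175) = 525)
z(Y, f) = -6 + Y (z(Y, f) = Y - 6 = -6 + Y)
o = √11519 ≈ 107.33
1/(z(-211, V) + o) = 1/((-6 - 211) + √11519) = 1/(-217 + √11519)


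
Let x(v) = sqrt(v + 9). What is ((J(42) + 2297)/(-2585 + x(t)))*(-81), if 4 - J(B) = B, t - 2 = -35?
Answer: 473000715/6682249 + 365958*I*sqrt(6)/6682249 ≈ 70.785 + 0.13415*I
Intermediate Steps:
t = -33 (t = 2 - 35 = -33)
x(v) = sqrt(9 + v)
J(B) = 4 - B
((J(42) + 2297)/(-2585 + x(t)))*(-81) = (((4 - 1*42) + 2297)/(-2585 + sqrt(9 - 33)))*(-81) = (((4 - 42) + 2297)/(-2585 + sqrt(-24)))*(-81) = ((-38 + 2297)/(-2585 + 2*I*sqrt(6)))*(-81) = (2259/(-2585 + 2*I*sqrt(6)))*(-81) = -182979/(-2585 + 2*I*sqrt(6))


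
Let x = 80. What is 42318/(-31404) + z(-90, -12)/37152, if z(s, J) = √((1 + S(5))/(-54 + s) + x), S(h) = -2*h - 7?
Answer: -7053/5234 + √721/111456 ≈ -1.3473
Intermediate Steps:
S(h) = -7 - 2*h
z(s, J) = √(80 - 16/(-54 + s)) (z(s, J) = √((1 + (-7 - 2*5))/(-54 + s) + 80) = √((1 + (-7 - 10))/(-54 + s) + 80) = √((1 - 17)/(-54 + s) + 80) = √(-16/(-54 + s) + 80) = √(80 - 16/(-54 + s)))
42318/(-31404) + z(-90, -12)/37152 = 42318/(-31404) + (4*√((-271 + 5*(-90))/(-54 - 90)))/37152 = 42318*(-1/31404) + (4*√((-271 - 450)/(-144)))*(1/37152) = -7053/5234 + (4*√(-1/144*(-721)))*(1/37152) = -7053/5234 + (4*√(721/144))*(1/37152) = -7053/5234 + (4*(√721/12))*(1/37152) = -7053/5234 + (√721/3)*(1/37152) = -7053/5234 + √721/111456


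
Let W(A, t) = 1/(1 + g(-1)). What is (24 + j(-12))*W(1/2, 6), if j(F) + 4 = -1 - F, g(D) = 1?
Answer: 31/2 ≈ 15.500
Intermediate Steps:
W(A, t) = ½ (W(A, t) = 1/(1 + 1) = 1/2 = ½)
j(F) = -5 - F (j(F) = -4 + (-1 - F) = -5 - F)
(24 + j(-12))*W(1/2, 6) = (24 + (-5 - 1*(-12)))*(½) = (24 + (-5 + 12))*(½) = (24 + 7)*(½) = 31*(½) = 31/2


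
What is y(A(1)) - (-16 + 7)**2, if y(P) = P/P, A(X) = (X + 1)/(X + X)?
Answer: -80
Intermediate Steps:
A(X) = (1 + X)/(2*X) (A(X) = (1 + X)/((2*X)) = (1 + X)*(1/(2*X)) = (1 + X)/(2*X))
y(P) = 1
y(A(1)) - (-16 + 7)**2 = 1 - (-16 + 7)**2 = 1 - 1*(-9)**2 = 1 - 1*81 = 1 - 81 = -80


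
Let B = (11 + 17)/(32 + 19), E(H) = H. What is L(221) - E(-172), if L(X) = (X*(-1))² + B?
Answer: 2499691/51 ≈ 49014.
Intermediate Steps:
B = 28/51 ≈ 0.54902
L(X) = 28/51 + X² (L(X) = (X*(-1))² + 28/51 = (-X)² + 28/51 = X² + 28/51 = 28/51 + X²)
L(221) - E(-172) = (28/51 + 221²) - 1*(-172) = (28/51 + 48841) + 172 = 2490919/51 + 172 = 2499691/51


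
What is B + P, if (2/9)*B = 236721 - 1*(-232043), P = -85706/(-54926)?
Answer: 57931538647/27463 ≈ 2.1094e+6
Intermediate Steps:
P = 42853/27463 (P = -85706*(-1/54926) = 42853/27463 ≈ 1.5604)
B = 2109438 (B = 9*(236721 - 1*(-232043))/2 = 9*(236721 + 232043)/2 = (9/2)*468764 = 2109438)
B + P = 2109438 + 42853/27463 = 57931538647/27463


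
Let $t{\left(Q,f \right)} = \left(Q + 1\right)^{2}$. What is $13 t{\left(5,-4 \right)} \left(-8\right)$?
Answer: $-3744$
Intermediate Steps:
$t{\left(Q,f \right)} = \left(1 + Q\right)^{2}$
$13 t{\left(5,-4 \right)} \left(-8\right) = 13 \left(1 + 5\right)^{2} \left(-8\right) = 13 \cdot 6^{2} \left(-8\right) = 13 \cdot 36 \left(-8\right) = 468 \left(-8\right) = -3744$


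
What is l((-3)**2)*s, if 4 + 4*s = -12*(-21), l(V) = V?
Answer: 558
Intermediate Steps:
s = 62 (s = -1 + (-12*(-21))/4 = -1 + (1/4)*252 = -1 + 63 = 62)
l((-3)**2)*s = (-3)**2*62 = 9*62 = 558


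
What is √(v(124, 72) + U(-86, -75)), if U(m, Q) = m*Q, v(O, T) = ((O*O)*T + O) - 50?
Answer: 2*√278399 ≈ 1055.3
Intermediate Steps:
v(O, T) = -50 + O + T*O² (v(O, T) = (O²*T + O) - 50 = (T*O² + O) - 50 = (O + T*O²) - 50 = -50 + O + T*O²)
U(m, Q) = Q*m
√(v(124, 72) + U(-86, -75)) = √((-50 + 124 + 72*124²) - 75*(-86)) = √((-50 + 124 + 72*15376) + 6450) = √((-50 + 124 + 1107072) + 6450) = √(1107146 + 6450) = √1113596 = 2*√278399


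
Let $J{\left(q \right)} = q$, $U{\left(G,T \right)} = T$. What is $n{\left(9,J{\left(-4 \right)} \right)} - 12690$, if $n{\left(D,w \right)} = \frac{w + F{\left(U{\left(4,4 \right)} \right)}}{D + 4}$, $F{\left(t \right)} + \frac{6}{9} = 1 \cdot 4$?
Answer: $- \frac{494912}{39} \approx -12690.0$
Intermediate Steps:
$F{\left(t \right)} = \frac{10}{3}$ ($F{\left(t \right)} = - \frac{2}{3} + 1 \cdot 4 = - \frac{2}{3} + 4 = \frac{10}{3}$)
$n{\left(D,w \right)} = \frac{\frac{10}{3} + w}{4 + D}$ ($n{\left(D,w \right)} = \frac{w + \frac{10}{3}}{D + 4} = \frac{\frac{10}{3} + w}{4 + D}$)
$n{\left(9,J{\left(-4 \right)} \right)} - 12690 = \frac{\frac{10}{3} - 4}{4 + 9} - 12690 = \frac{1}{13} \left(- \frac{2}{3}\right) - 12690 = - \frac{2}{39} - 12690 = - \frac{494912}{39}$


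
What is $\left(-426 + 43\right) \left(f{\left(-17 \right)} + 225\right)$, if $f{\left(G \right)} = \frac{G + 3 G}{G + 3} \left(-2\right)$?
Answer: $- \frac{577181}{7} \approx -82454.0$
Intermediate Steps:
$f{\left(G \right)} = - \frac{8 G}{3 + G}$ ($f{\left(G \right)} = \frac{4 G}{3 + G} \left(-2\right) = - \frac{8 G}{3 + G}$)
$\left(-426 + 43\right) \left(f{\left(-17 \right)} + 225\right) = \left(-426 + 43\right) \left(\left(-8\right) \left(-17\right) \frac{1}{3 - 17} + 225\right) = - 383 \left(\left(-8\right) \left(-17\right) \frac{1}{-14} + 225\right) = - 383 \left(\left(-8\right) \left(-17\right) \left(- \frac{1}{14}\right) + 225\right) = - 383 \left(- \frac{68}{7} + 225\right) = \left(-383\right) \frac{1507}{7} = - \frac{577181}{7}$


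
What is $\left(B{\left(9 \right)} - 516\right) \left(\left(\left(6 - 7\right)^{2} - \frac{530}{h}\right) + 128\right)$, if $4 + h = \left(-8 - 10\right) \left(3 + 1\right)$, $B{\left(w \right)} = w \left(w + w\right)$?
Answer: $- \frac{914559}{19} \approx -48135.0$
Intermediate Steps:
$B{\left(w \right)} = 2 w^{2}$ ($B{\left(w \right)} = w 2 w = 2 w^{2}$)
$h = -76$ ($h = -4 + \left(-8 - 10\right) \left(3 + 1\right) = -4 - 72 = -76$)
$\left(B{\left(9 \right)} - 516\right) \left(\left(\left(6 - 7\right)^{2} - \frac{530}{h}\right) + 128\right) = \left(2 \cdot 9^{2} - 516\right) \left(\left(\left(6 - 7\right)^{2} - \frac{530}{-76}\right) + 128\right) = \left(2 \cdot 81 - 516\right) \left(\left(\left(-1\right)^{2} - - \frac{265}{38}\right) + 128\right) = \left(162 - 516\right) \left(\left(1 + \frac{265}{38}\right) + 128\right) = - 354 \left(\frac{303}{38} + 128\right) = \left(-354\right) \frac{5167}{38} = - \frac{914559}{19}$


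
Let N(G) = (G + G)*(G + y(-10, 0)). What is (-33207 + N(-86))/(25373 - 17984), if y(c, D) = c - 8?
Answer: -15319/7389 ≈ -2.0732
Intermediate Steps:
y(c, D) = -8 + c
N(G) = 2*G*(-18 + G) (N(G) = (G + G)*(G + (-8 - 10)) = (2*G)*(G - 18) = (2*G)*(-18 + G) = 2*G*(-18 + G))
(-33207 + N(-86))/(25373 - 17984) = (-33207 + 2*(-86)*(-18 - 86))/(25373 - 17984) = (-33207 + 2*(-86)*(-104))/7389 = (-33207 + 17888)*(1/7389) = -15319*1/7389 = -15319/7389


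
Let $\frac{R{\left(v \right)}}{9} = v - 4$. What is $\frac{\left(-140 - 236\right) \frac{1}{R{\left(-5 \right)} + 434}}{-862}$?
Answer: $\frac{188}{152143} \approx 0.0012357$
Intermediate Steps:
$R{\left(v \right)} = -36 + 9 v$ ($R{\left(v \right)} = 9 \left(v - 4\right) = 9 \left(-4 + v\right) = -36 + 9 v$)
$\frac{\left(-140 - 236\right) \frac{1}{R{\left(-5 \right)} + 434}}{-862} = \frac{\left(-140 - 236\right) \frac{1}{\left(-36 + 9 \left(-5\right)\right) + 434}}{-862} = - \frac{376}{\left(-36 - 45\right) + 434} \left(- \frac{1}{862}\right) = - \frac{376}{-81 + 434} \left(- \frac{1}{862}\right) = - \frac{376}{353} \left(- \frac{1}{862}\right) = \left(-376\right) \frac{1}{353} \left(- \frac{1}{862}\right) = \left(- \frac{376}{353}\right) \left(- \frac{1}{862}\right) = \frac{188}{152143}$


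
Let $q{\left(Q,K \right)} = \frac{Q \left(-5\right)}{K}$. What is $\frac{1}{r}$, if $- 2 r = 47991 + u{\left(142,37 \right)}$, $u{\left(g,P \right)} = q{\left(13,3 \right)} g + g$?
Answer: $- \frac{6}{135169} \approx -4.4389 \cdot 10^{-5}$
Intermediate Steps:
$q{\left(Q,K \right)} = - \frac{5 Q}{K}$ ($q{\left(Q,K \right)} = \frac{\left(-5\right) Q}{K} = - \frac{5 Q}{K}$)
$u{\left(g,P \right)} = - \frac{62 g}{3}$ ($u{\left(g,P \right)} = \left(-5\right) 13 \cdot \frac{1}{3} g + g = - \frac{65 g}{3} + g = - \frac{62 g}{3}$)
$r = - \frac{135169}{6}$ ($r = - \frac{47991 - \frac{8804}{3}}{2} = \left(- \frac{1}{2}\right) \frac{135169}{3} = - \frac{135169}{6} \approx -22528.0$)
$\frac{1}{r} = \frac{1}{- \frac{135169}{6}} = - \frac{6}{135169}$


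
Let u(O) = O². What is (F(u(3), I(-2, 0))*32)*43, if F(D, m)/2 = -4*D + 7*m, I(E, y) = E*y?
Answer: -99072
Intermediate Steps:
F(D, m) = -8*D + 14*m (F(D, m) = 2*(-4*D + 7*m) = -8*D + 14*m)
(F(u(3), I(-2, 0))*32)*43 = ((-8*3² + 14*(-2*0))*32)*43 = ((-8*9 + 14*0)*32)*43 = ((-72 + 0)*32)*43 = -72*32*43 = -2304*43 = -99072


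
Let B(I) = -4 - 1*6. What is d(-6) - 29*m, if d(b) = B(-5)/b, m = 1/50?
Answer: 163/150 ≈ 1.0867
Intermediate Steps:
B(I) = -10 (B(I) = -4 - 6 = -10)
m = 1/50 ≈ 0.020000
d(b) = -10/b
d(-6) - 29*m = -10/(-6) - 29*1/50 = -10*(-⅙) - 29/50 = 5/3 - 29/50 = 163/150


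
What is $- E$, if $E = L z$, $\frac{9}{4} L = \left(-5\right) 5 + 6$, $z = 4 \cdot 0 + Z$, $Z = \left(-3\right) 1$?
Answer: $- \frac{76}{3} \approx -25.333$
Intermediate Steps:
$Z = -3$
$z = -3$ ($z = 4 \cdot 0 - 3 = 0 - 3 = -3$)
$L = - \frac{76}{9}$ ($L = \frac{4 \left(\left(-5\right) 5 + 6\right)}{9} = \frac{4 \left(-25 + 6\right)}{9} = \frac{4}{9} \left(-19\right) = - \frac{76}{9} \approx -8.4444$)
$E = \frac{76}{3}$ ($E = \left(- \frac{76}{9}\right) \left(-3\right) = \frac{76}{3} \approx 25.333$)
$- E = \left(-1\right) \frac{76}{3} = - \frac{76}{3}$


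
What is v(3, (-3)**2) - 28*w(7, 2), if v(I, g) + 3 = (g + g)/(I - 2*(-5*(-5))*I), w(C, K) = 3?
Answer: -4269/49 ≈ -87.122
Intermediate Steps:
v(I, g) = -3 - 2*g/(49*I) (v(I, g) = -3 + (g + g)/(I - 2*(-5*(-5))*I) = -3 + (2*g)/(I - 2*25*I) = -3 + (2*g)/(I - 50*I) = -3 + (2*g)/((-49*I)) = -3 + (2*g)*(-1/(49*I)) = -3 - 2*g/(49*I))
v(3, (-3)**2) - 28*w(7, 2) = (-3 - 2/49*(-3)**2/3) - 28*3 = (-3 - 2/49*9*1/3) - 84 = (-3 - 6/49) - 84 = -153/49 - 84 = -4269/49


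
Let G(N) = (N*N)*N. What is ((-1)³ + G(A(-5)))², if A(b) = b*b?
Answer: 244109376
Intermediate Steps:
A(b) = b²
G(N) = N³ (G(N) = N²*N = N³)
((-1)³ + G(A(-5)))² = ((-1)³ + ((-5)²)³)² = (-1 + 25³)² = (-1 + 15625)² = 15624² = 244109376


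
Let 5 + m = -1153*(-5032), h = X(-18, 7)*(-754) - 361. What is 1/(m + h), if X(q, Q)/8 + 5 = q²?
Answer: 1/3877322 ≈ 2.5791e-7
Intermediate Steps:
X(q, Q) = -40 + 8*q²
h = -1924569 (h = (-40 + 8*(-18)²)*(-754) - 361 = (-40 + 8*324)*(-754) - 361 = (-40 + 2592)*(-754) - 361 = 2552*(-754) - 361 = -1924208 - 361 = -1924569)
m = 5801891 (m = -5 - 1153*(-5032) = -5 + 5801896 = 5801891)
1/(m + h) = 1/(5801891 - 1924569) = 1/3877322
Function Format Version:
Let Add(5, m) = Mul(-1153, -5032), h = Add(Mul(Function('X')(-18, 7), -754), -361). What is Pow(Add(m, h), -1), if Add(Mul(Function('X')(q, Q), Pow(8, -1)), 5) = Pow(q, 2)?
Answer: Rational(1, 3877322) ≈ 2.5791e-7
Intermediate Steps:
Function('X')(q, Q) = Add(-40, Mul(8, Pow(q, 2)))
h = -1924569 (h = Add(Mul(Add(-40, Mul(8, Pow(-18, 2))), -754), -361) = Add(Mul(Add(-40, Mul(8, 324)), -754), -361) = Add(Mul(Add(-40, 2592), -754), -361) = Add(Mul(2552, -754), -361) = Add(-1924208, -361) = -1924569)
m = 5801891 (m = Add(-5, Mul(-1153, -5032)) = Add(-5, 5801896) = 5801891)
Pow(Add(m, h), -1) = Pow(Add(5801891, -1924569), -1) = Pow(3877322, -1) = Rational(1, 3877322)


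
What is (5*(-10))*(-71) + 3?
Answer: 3553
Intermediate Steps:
(5*(-10))*(-71) + 3 = -50*(-71) + 3 = 3550 + 3 = 3553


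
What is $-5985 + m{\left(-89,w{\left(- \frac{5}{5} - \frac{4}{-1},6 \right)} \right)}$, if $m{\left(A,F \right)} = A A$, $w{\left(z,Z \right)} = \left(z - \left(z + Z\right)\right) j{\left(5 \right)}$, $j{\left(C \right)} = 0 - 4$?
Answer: $1936$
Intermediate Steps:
$j{\left(C \right)} = -4$ ($j{\left(C \right)} = 0 - 4 = -4$)
$w{\left(z,Z \right)} = 4 Z$ ($w{\left(z,Z \right)} = \left(z - \left(z + Z\right)\right) \left(-4\right) = \left(z - \left(Z + z\right)\right) \left(-4\right) = - Z \left(-4\right) = 4 Z$)
$m{\left(A,F \right)} = A^{2}$
$-5985 + m{\left(-89,w{\left(- \frac{5}{5} - \frac{4}{-1},6 \right)} \right)} = -5985 + \left(-89\right)^{2} = -5985 + 7921 = 1936$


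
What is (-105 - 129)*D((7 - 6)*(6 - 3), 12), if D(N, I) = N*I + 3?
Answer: -9126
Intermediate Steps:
D(N, I) = 3 + I*N (D(N, I) = I*N + 3 = 3 + I*N)
(-105 - 129)*D((7 - 6)*(6 - 3), 12) = (-105 - 129)*(3 + 12*((7 - 6)*(6 - 3))) = -234*(3 + 12*(1*3)) = -234*(3 + 12*3) = -234*(3 + 36) = -234*39 = -9126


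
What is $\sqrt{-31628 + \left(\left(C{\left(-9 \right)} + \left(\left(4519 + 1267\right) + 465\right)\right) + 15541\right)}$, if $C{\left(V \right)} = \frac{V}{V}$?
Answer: $i \sqrt{9835} \approx 99.172 i$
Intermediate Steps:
$C{\left(V \right)} = 1$
$\sqrt{-31628 + \left(\left(C{\left(-9 \right)} + \left(\left(4519 + 1267\right) + 465\right)\right) + 15541\right)} = \sqrt{-31628 + \left(\left(1 + \left(\left(4519 + 1267\right) + 465\right)\right) + 15541\right)} = \sqrt{-31628 + \left(\left(1 + \left(5786 + 465\right)\right) + 15541\right)} = \sqrt{-31628 + \left(\left(1 + 6251\right) + 15541\right)} = \sqrt{-31628 + \left(6252 + 15541\right)} = \sqrt{-31628 + 21793} = \sqrt{-9835} = i \sqrt{9835}$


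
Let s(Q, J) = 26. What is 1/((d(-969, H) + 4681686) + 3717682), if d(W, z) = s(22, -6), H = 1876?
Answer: 1/8399394 ≈ 1.1906e-7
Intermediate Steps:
d(W, z) = 26
1/((d(-969, H) + 4681686) + 3717682) = 1/((26 + 4681686) + 3717682) = 1/(4681712 + 3717682) = 1/8399394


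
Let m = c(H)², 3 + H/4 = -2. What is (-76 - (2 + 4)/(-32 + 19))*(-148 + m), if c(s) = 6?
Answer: 109984/13 ≈ 8460.3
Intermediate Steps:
H = -20 (H = -12 + 4*(-2) = -12 - 8 = -20)
m = 36 (m = 6² = 36)
(-76 - (2 + 4)/(-32 + 19))*(-148 + m) = (-76 - (2 + 4)/(-32 + 19))*(-148 + 36) = (-76 - 6/(-13))*(-112) = (-76 - 6*(-1)/13)*(-112) = (-76 - 1*(-6/13))*(-112) = (-76 + 6/13)*(-112) = -982/13*(-112) = 109984/13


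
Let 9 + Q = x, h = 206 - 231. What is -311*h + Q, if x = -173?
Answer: 7593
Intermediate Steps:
h = -25
Q = -182 (Q = -9 - 173 = -182)
-311*h + Q = -311*(-25) - 182 = 7775 - 182 = 7593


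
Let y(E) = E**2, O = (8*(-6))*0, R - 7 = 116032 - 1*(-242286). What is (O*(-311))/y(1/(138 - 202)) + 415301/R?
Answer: 415301/358325 ≈ 1.1590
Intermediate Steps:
R = 358325 (R = 7 + (116032 - 1*(-242286)) = 7 + (116032 + 242286) = 7 + 358318 = 358325)
O = 0 (O = -48*0 = 0)
(O*(-311))/y(1/(138 - 202)) + 415301/R = (0*(-311))/((1/(138 - 202))**2) + 415301/358325 = 0/((1/(-64))**2) + 415301*(1/358325) = 0/((-1/64)**2) + 415301/358325 = 0/(1/4096) + 415301/358325 = 0*4096 + 415301/358325 = 0 + 415301/358325 = 415301/358325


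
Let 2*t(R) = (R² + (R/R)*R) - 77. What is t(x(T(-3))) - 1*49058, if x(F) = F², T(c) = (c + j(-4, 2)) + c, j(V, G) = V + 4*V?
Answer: 359459/2 ≈ 1.7973e+5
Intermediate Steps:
j(V, G) = 5*V
T(c) = -20 + 2*c (T(c) = (c + 5*(-4)) + c = (c - 20) + c = (-20 + c) + c = -20 + 2*c)
t(R) = -77/2 + R/2 + R²/2 (t(R) = ((R² + (R/R)*R) - 77)/2 = ((R² + 1*R) - 77)/2 = ((R² + R) - 77)/2 = ((R + R²) - 77)/2 = (-77 + R + R²)/2 = -77/2 + R/2 + R²/2)
t(x(T(-3))) - 1*49058 = (-77/2 + (-20 + 2*(-3))²/2 + ((-20 + 2*(-3))²)²/2) - 1*49058 = (-77/2 + (-20 - 6)²/2 + ((-20 - 6)²)²/2) - 49058 = (-77/2 + (½)*(-26)² + ((-26)²)²/2) - 49058 = (-77/2 + (½)*676 + (½)*676²) - 49058 = (-77/2 + 338 + (½)*456976) - 49058 = (-77/2 + 338 + 228488) - 49058 = 457575/2 - 49058 = 359459/2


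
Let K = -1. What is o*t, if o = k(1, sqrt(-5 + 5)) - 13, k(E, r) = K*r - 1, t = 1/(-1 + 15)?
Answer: -1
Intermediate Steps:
t = 1/14 ≈ 0.071429
k(E, r) = -1 - r (k(E, r) = -r - 1 = -1 - r)
o = -14 (o = (-1 - sqrt(-5 + 5)) - 13 = (-1 - sqrt(0)) - 13 = (-1 - 1*0) - 13 = (-1 + 0) - 13 = -1 - 13 = -14)
o*t = -14*1/14 = -1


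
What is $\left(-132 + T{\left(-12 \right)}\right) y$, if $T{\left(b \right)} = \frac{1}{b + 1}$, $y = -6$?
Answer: $\frac{8718}{11} \approx 792.54$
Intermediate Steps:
$T{\left(b \right)} = \frac{1}{1 + b}$
$\left(-132 + T{\left(-12 \right)}\right) y = \left(-132 + \frac{1}{1 - 12}\right) \left(-6\right) = \left(-132 + \frac{1}{-11}\right) \left(-6\right) = \left(-132 - \frac{1}{11}\right) \left(-6\right) = \left(- \frac{1453}{11}\right) \left(-6\right) = \frac{8718}{11}$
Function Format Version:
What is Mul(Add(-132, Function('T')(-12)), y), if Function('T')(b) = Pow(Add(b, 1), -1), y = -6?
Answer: Rational(8718, 11) ≈ 792.54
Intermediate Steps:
Function('T')(b) = Pow(Add(1, b), -1)
Mul(Add(-132, Function('T')(-12)), y) = Mul(Add(-132, Pow(Add(1, -12), -1)), -6) = Mul(Add(-132, Pow(-11, -1)), -6) = Mul(Add(-132, Rational(-1, 11)), -6) = Mul(Rational(-1453, 11), -6) = Rational(8718, 11)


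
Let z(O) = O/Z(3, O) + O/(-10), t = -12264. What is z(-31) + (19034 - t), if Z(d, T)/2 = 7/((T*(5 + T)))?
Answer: 2066147/70 ≈ 29516.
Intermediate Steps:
Z(d, T) = 14/(T*(5 + T)) (Z(d, T) = 2*(7/((T*(5 + T)))) = 2*(7*(1/(T*(5 + T)))) = 2*(7/(T*(5 + T))) = 14/(T*(5 + T)))
z(O) = -O/10 + O²*(5 + O)/14 (z(O) = O/((14/(O*(5 + O)))) + O/(-10) = O*(O*(5 + O)/14) + O*(-⅒) = O²*(5 + O)/14 - O/10 = -O/10 + O²*(5 + O)/14)
z(-31) + (19034 - t) = (1/70)*(-31)*(-7 + 5*(-31)*(5 - 31)) + (19034 - 1*(-12264)) = (1/70)*(-31)*(-7 + 5*(-31)*(-26)) + (19034 + 12264) = (1/70)*(-31)*(-7 + 4030) + 31298 = (1/70)*(-31)*4023 + 31298 = -124713/70 + 31298 = 2066147/70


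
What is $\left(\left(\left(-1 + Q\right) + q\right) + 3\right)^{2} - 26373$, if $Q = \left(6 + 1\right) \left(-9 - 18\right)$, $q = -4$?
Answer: $10108$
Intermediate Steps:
$Q = -189$ ($Q = 7 \left(-27\right) = -189$)
$\left(\left(\left(-1 + Q\right) + q\right) + 3\right)^{2} - 26373 = \left(\left(\left(-1 - 189\right) - 4\right) + 3\right)^{2} - 26373 = \left(\left(-190 - 4\right) + 3\right)^{2} - 26373 = \left(-194 + 3\right)^{2} - 26373 = \left(-191\right)^{2} - 26373 = 36481 - 26373 = 10108$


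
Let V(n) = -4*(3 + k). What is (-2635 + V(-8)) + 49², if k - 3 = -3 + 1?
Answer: -250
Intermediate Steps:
k = 1 (k = 3 + (-3 + 1) = 3 - 2 = 1)
V(n) = -16 (V(n) = -4*(3 + 1) = -4*4 = -16)
(-2635 + V(-8)) + 49² = (-2635 - 16) + 49² = -2651 + 2401 = -250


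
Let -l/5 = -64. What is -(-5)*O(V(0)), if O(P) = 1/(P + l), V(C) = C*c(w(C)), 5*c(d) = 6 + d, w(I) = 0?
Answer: 1/64 ≈ 0.015625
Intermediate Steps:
l = 320 (l = -5*(-64) = 320)
c(d) = 6/5 + d/5 (c(d) = (6 + d)/5 = 6/5 + d/5)
V(C) = 6*C/5 (V(C) = C*(6/5 + (⅕)*0) = C*(6/5 + 0) = C*(6/5) = 6*C/5)
O(P) = 1/(320 + P) (O(P) = 1/(P + 320) = 1/(320 + P))
-(-5)*O(V(0)) = -(-5)/(320 + (6/5)*0) = -(-5)/(320 + 0) = -(-5)/320 = -1*(-1/64) = 1/64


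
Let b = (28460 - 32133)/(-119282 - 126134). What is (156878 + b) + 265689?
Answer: 103704706545/245416 ≈ 4.2257e+5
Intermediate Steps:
b = 3673/245416 (b = -3673/(-245416) = -3673*(-1/245416) = 3673/245416 ≈ 0.014966)
(156878 + b) + 265689 = (156878 + 3673/245416) + 265689 = 38500374921/245416 + 265689 = 103704706545/245416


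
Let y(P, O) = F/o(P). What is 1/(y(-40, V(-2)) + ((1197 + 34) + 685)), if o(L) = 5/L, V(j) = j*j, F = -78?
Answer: 1/2540 ≈ 0.00039370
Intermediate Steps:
V(j) = j**2
y(P, O) = -78*P/5
1/(y(-40, V(-2)) + ((1197 + 34) + 685)) = 1/(-78/5*(-40) + ((1197 + 34) + 685)) = 1/(624 + (1231 + 685)) = 1/(624 + 1916) = 1/2540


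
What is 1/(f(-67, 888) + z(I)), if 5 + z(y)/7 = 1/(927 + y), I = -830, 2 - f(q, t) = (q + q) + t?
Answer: -97/76332 ≈ -0.0012708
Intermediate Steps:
f(q, t) = 2 - t - 2*q (f(q, t) = 2 - ((q + q) + t) = 2 - (2*q + t) = 2 - (t + 2*q) = 2 + (-t - 2*q) = 2 - t - 2*q)
z(y) = -35 + 7/(927 + y)
1/(f(-67, 888) + z(I)) = 1/((2 - 1*888 - 2*(-67)) + 7*(-4634 - 5*(-830))/(927 - 830)) = 1/((2 - 888 + 134) + 7*(-4634 + 4150)/97) = 1/(-752 + 7*(1/97)*(-484)) = 1/(-752 - 3388/97) = 1/(-76332/97) = -97/76332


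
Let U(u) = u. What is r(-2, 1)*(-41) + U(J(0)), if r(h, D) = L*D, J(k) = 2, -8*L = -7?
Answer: -271/8 ≈ -33.875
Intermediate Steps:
L = 7/8 (L = -⅛*(-7) = 7/8 ≈ 0.87500)
r(h, D) = 7*D/8
r(-2, 1)*(-41) + U(J(0)) = ((7/8)*1)*(-41) + 2 = (7/8)*(-41) + 2 = -287/8 + 2 = -271/8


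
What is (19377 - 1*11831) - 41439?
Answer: -33893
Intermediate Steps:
(19377 - 1*11831) - 41439 = (19377 - 11831) - 41439 = 7546 - 41439 = -33893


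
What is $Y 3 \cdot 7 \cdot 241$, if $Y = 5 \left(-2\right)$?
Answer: $-50610$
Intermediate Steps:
$Y = -10$
$Y 3 \cdot 7 \cdot 241 = \left(-10\right) 3 \cdot 7 \cdot 241 = \left(-30\right) 7 \cdot 241 = \left(-210\right) 241 = -50610$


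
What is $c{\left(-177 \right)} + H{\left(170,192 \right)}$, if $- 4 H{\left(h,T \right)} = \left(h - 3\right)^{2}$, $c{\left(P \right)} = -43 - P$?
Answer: $- \frac{27353}{4} \approx -6838.3$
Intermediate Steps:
$H{\left(h,T \right)} = - \frac{\left(-3 + h\right)^{2}}{4}$ ($H{\left(h,T \right)} = - \frac{\left(h - 3\right)^{2}}{4} = - \frac{\left(-3 + h\right)^{2}}{4}$)
$c{\left(-177 \right)} + H{\left(170,192 \right)} = \left(-43 - -177\right) - \frac{\left(-3 + 170\right)^{2}}{4} = \left(-43 + 177\right) - \frac{167^{2}}{4} = 134 - \frac{27889}{4} = - \frac{27353}{4}$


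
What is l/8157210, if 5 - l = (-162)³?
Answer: 4251533/8157210 ≈ 0.52120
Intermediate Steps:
l = 4251533 (l = 5 - 1*(-162)³ = 5 - 1*(-4251528) = 5 + 4251528 = 4251533)
l/8157210 = 4251533/8157210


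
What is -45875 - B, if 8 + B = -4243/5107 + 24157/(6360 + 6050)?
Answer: -171001381027/3728110 ≈ -45868.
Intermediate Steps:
B = -25665223/3728110 (B = -8 + (-4243/5107 + 24157/(6360 + 6050)) = -8 + (-4243*1/5107 + 24157/12410) = -8 + (-4243/5107 + 24157*(1/12410)) = -8 + (-4243/5107 + 1421/730) = -8 + 4159657/3728110 = -25665223/3728110 ≈ -6.8842)
-45875 - B = -45875 - 1*(-25665223/3728110) = -45875 + 25665223/3728110 = -171001381027/3728110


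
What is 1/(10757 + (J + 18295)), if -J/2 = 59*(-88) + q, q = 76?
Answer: 1/39284 ≈ 2.5456e-5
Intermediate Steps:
J = 10232 (J = -2*(59*(-88) + 76) = -2*(-5192 + 76) = -2*(-5116) = 10232)
1/(10757 + (J + 18295)) = 1/(10757 + (10232 + 18295)) = 1/(10757 + 28527) = 1/39284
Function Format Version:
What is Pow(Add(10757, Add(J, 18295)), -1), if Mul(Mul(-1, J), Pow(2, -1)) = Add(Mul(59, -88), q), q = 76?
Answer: Rational(1, 39284) ≈ 2.5456e-5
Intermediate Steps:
J = 10232 (J = Mul(-2, Add(Mul(59, -88), 76)) = Mul(-2, Add(-5192, 76)) = Mul(-2, -5116) = 10232)
Pow(Add(10757, Add(J, 18295)), -1) = Pow(Add(10757, Add(10232, 18295)), -1) = Pow(Add(10757, 28527), -1) = Pow(39284, -1) = Rational(1, 39284)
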